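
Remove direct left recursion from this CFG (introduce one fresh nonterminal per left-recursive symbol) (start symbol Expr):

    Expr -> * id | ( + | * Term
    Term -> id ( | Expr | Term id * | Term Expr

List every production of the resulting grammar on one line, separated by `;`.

Expr -> * id | ( + | * Term; Term -> id ( Term1 | Expr Term1; Term1 -> id * Term1 | Expr Term1 | ε

Term is directly left-recursive.
For Term: α = {id *, Expr}, β = {id (, Expr}. Rewrite as Term → β Term1 and Term1 → α Term1 | ε.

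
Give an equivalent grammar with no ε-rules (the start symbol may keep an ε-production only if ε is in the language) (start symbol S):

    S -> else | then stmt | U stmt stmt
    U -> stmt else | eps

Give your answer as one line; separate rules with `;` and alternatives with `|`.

S -> else | then stmt | U stmt stmt | stmt stmt; U -> stmt else

The nullable symbols are {U}.
ε ∉ L(G), so no ε-production is kept.
Expand every rule over subsets of its nullable positions: S → U stmt stmt gives U stmt stmt | stmt stmt.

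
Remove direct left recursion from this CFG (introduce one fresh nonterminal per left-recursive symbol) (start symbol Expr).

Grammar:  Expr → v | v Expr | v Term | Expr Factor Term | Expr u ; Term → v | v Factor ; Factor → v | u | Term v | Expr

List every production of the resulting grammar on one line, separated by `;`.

Directly left-recursive nonterminal: Expr.
For Expr: α = {Factor Term, u}, β = {v, v Expr, v Term}. Rewrite as Expr → β Expr1 and Expr1 → α Expr1 | ε.

Expr → v Expr1 | v Expr Expr1 | v Term Expr1; Term → v | v Factor; Factor → v | u | Term v | Expr; Expr1 → Factor Term Expr1 | u Expr1 | ε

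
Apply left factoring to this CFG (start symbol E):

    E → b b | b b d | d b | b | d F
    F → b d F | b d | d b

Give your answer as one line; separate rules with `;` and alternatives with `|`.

E has alternatives sharing prefix 'b': factor to E → b E' with E' → b | b d | ε.
E has alternatives sharing prefix 'd': factor to E → d E'' with E'' → b | F.
F has alternatives sharing prefix 'b d': factor to F → b d F' with F' → F | ε.
E' has alternatives sharing prefix 'b': factor to E' → b E''' with E''' → ε | d.

E → b E' | d E''; F → d b | b d F'; E' → eps | b E'''; E'' → b | F; F' → F | eps; E''' → eps | d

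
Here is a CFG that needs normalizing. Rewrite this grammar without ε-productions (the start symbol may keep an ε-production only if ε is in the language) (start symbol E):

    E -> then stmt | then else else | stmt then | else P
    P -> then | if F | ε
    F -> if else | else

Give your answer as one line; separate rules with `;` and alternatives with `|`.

The nullable symbols are {P}.
ε ∉ L(G), so no ε-production is kept.
Expand every rule over subsets of its nullable positions: E → else P gives else P | else.

E -> then stmt | then else else | stmt then | else P | else; P -> then | if F; F -> if else | else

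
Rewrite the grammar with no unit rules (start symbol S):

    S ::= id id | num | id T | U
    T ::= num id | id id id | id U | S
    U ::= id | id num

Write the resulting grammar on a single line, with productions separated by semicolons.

Unit pairs: S ⇒* {U}; T ⇒* {S, U}.
For every A with A ⇒* B via unit rules, add B's non-unit alternatives to A; then delete every rule of the form X → Y.

S ::= id | id num | id id | num | id T; T ::= id | id num | id id | num | id T | num id | id id id | id U; U ::= id | id num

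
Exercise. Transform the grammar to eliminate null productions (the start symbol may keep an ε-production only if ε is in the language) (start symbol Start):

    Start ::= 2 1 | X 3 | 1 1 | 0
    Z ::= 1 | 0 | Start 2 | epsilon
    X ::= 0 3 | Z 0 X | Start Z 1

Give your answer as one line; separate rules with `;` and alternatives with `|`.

Start ::= 2 1 | X 3 | 1 1 | 0; Z ::= 1 | 0 | Start 2; X ::= 0 3 | Z 0 X | 0 X | Start Z 1 | Start 1

The nullable symbols are {Z}.
ε ∉ L(G), so no ε-production is kept.
Add the nullable-subset variants: X → Z 0 X gives Z 0 X | 0 X. X → Start Z 1 gives Start Z 1 | Start 1.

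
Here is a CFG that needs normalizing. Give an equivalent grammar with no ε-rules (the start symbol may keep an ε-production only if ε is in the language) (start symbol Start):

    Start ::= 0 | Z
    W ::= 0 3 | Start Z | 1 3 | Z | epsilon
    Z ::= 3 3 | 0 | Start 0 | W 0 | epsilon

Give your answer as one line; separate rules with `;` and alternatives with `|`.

Start ::= 0 | Z | epsilon; W ::= 0 3 | Start Z | Start | Z | 1 3; Z ::= 3 3 | 0 | Start 0 | W 0

Nullable set = {Start, W, Z}.
ε ∈ L(G) since Start is nullable, so keep Start → ε.
Add the nullable-subset variants: W → Start Z gives Start Z | Start | Z.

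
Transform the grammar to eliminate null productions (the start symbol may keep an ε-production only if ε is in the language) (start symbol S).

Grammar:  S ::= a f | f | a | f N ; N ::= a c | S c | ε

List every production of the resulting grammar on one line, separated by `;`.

The nullable symbols are {N}.
ε ∉ L(G), so no ε-production is kept.

S ::= a f | f | a | f N; N ::= a c | S c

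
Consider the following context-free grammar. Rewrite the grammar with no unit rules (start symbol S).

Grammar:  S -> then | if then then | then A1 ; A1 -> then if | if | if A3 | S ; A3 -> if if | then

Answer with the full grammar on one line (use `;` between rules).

S -> then | if then then | then A1; A1 -> then if | if | if A3 | then | if then then | then A1; A3 -> if if | then

Unit pairs: A1 ⇒* {S}.
For every A with A ⇒* B via unit rules, add B's non-unit alternatives to A; then delete every rule of the form X → Y.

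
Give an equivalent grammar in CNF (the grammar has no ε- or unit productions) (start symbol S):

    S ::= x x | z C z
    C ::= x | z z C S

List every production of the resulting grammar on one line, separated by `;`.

S ::= X1 X1 | X2 Y1; C ::= x | X2 Y2; X1 ::= x; X2 ::= z; Y1 ::= C X2; Y2 ::= X2 Y3; Y3 ::= C S

Introduce a nonterminal for each terminal appearing in a rule of length ≥ 2: X1 → x, X2 → z.
Binarize each right-hand side of length ≥ 3 by chaining fresh nonterminals (Y1, Y2, …): affected rules were S → X2 C X2; C → X2 X2 C S.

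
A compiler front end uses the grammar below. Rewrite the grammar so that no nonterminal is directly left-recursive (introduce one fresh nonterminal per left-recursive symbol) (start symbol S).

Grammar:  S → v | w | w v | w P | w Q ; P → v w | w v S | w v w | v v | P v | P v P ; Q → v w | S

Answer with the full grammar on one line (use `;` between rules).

S → v | w | w v | w P | w Q; P → v w P' | w v S P' | w v w P' | v v P'; Q → v w | S; P' → v P' | v P P' | ε

Left recursion appears on P.
For P: α = {v, v P}, β = {v w, w v S, w v w, v v}. Rewrite as P → β P' and P' → α P' | ε.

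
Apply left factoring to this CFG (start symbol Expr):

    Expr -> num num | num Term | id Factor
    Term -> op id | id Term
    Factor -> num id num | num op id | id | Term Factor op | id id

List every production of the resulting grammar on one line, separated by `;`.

Expr has alternatives sharing prefix 'num': factor to Expr → num Expr1 with Expr1 → num | Term.
Factor has alternatives sharing prefix 'num': factor to Factor → num Factor1 with Factor1 → id num | op id.
Factor has alternatives sharing prefix 'id': factor to Factor → id Factor2 with Factor2 → ε | id.

Expr -> id Factor | num Expr1; Term -> op id | id Term; Factor -> Term Factor op | num Factor1 | id Factor2; Expr1 -> num | Term; Factor1 -> id num | op id; Factor2 -> epsilon | id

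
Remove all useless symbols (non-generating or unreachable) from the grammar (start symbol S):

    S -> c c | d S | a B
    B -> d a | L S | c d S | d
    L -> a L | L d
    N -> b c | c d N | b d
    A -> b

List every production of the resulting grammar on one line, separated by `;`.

Generating nonterminals: {A, B, N, S}.
Reachable from S after that: {B, S}.
Removed useless symbols: {A, L, N} and every production mentioning them.

S -> c c | d S | a B; B -> d a | c d S | d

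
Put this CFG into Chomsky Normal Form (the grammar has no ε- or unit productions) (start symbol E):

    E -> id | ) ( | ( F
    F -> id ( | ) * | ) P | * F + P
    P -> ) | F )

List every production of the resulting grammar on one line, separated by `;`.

E -> id | X1 X2 | X2 F; F -> X3 X2 | X1 X4 | X1 P | X4 Y1; P -> ) | F X1; X1 -> ); X2 -> (; X3 -> id; X4 -> *; X5 -> +; Y1 -> F Y2; Y2 -> X5 P

Introduce a nonterminal for each terminal appearing in a rule of length ≥ 2: X1 → ), X2 → (, X3 → id, X4 → *, X5 → +.
Binarize each right-hand side of length ≥ 3 by chaining fresh nonterminals (Y1, Y2, …): affected rules were F → X4 F X5 P.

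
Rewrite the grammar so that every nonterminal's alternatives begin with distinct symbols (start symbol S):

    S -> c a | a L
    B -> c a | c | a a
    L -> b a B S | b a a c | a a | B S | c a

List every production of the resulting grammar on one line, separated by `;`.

S -> c a | a L; B -> a a | c B'; L -> a a | B S | c a | b a L'; B' -> a | ε; L' -> B S | a c

B has alternatives sharing prefix 'c': factor to B → c B' with B' → a | ε.
L has alternatives sharing prefix 'b a': factor to L → b a L' with L' → B S | a c.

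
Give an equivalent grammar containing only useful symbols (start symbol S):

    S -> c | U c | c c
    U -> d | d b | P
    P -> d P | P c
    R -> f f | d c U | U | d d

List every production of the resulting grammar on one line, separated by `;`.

Generating nonterminals: {R, S, U}.
Reachable from S after that: {S, U}.
Removed useless symbols: {P, R} and every production mentioning them.

S -> c | U c | c c; U -> d | d b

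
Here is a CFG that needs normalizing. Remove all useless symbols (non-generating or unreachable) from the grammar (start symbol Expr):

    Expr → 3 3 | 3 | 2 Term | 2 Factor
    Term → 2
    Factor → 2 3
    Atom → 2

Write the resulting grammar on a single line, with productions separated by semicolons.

Generating nonterminals: {Atom, Expr, Factor, Term}.
Reachable from Expr after that: {Expr, Factor, Term}.
Removed useless symbols: {Atom} and every production mentioning them.

Expr → 3 3 | 3 | 2 Term | 2 Factor; Term → 2; Factor → 2 3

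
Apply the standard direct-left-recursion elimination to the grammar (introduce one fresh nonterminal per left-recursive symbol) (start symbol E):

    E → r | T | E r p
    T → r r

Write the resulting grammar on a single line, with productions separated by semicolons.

E → r E' | T E'; T → r r; E' → r p E' | eps

Left recursion appears on E.
For E: α = {r p}, β = {r, T}. Rewrite as E → β E' and E' → α E' | ε.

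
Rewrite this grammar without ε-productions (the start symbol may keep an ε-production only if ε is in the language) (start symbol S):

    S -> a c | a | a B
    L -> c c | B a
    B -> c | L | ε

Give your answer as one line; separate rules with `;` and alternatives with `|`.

S -> a c | a | a B; L -> c c | B a | a; B -> c | L

Nullable nonterminals: {B}.
ε ∉ L(G), so no ε-production is kept.
Add the nullable-subset variants: L → B a gives B a | a.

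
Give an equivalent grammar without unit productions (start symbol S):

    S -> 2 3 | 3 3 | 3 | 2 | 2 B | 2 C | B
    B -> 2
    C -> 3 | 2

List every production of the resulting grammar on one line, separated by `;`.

S -> 2 | 2 3 | 3 3 | 3 | 2 B | 2 C; B -> 2; C -> 3 | 2

Unit pairs: S ⇒* {B}.
For every A with A ⇒* B via unit rules, add B's non-unit alternatives to A; then delete every rule of the form X → Y.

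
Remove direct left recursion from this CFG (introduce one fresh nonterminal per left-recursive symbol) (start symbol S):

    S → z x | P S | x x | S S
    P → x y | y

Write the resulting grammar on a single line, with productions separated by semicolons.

S is directly left-recursive.
For S: α = {S}, β = {z x, P S, x x}. Rewrite as S → β S' and S' → α S' | ε.

S → z x S' | P S S' | x x S'; P → x y | y; S' → S S' | ε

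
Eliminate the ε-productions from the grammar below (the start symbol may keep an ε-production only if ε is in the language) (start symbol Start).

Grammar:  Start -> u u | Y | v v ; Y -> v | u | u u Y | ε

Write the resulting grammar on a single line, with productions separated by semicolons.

Start -> u u | Y | v v | ε; Y -> v | u | u u Y | u u

Nullable nonterminals: {Start, Y}.
ε ∈ L(G) since Start is nullable, so keep Start → ε.
For each production, add variants omitting each subset of nullable occurrences: Y → u u Y gives u u Y | u u.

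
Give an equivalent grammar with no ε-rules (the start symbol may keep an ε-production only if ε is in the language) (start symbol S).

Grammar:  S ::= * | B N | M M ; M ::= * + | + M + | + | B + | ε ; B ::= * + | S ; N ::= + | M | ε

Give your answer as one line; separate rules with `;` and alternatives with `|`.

Nullable set = {B, M, N, S}.
ε ∈ L(G) since S is nullable, so keep S → ε.
Expand every rule over subsets of its nullable positions: S → B N gives B N | B | N. S → M M gives M M | M. M → + M + gives + M + | + +.

S ::= * | B N | B | N | M M | M | ε; M ::= * + | + M + | + + | + | B +; B ::= * + | S; N ::= + | M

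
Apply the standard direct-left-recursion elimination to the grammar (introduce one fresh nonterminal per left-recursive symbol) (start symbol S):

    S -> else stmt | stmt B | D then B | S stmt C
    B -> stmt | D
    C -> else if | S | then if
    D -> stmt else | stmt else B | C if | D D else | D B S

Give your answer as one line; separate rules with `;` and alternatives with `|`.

S, D are directly left-recursive.
For S: α = {stmt C}, β = {else stmt, stmt B, D then B}. Rewrite as S → β S' and S' → α S' | ε.
For D: α = {D else, B S}, β = {stmt else, stmt else B, C if}. Rewrite as D → β D' and D' → α D' | ε.

S -> else stmt S' | stmt B S' | D then B S'; B -> stmt | D; C -> else if | S | then if; D -> stmt else D' | stmt else B D' | C if D'; S' -> stmt C S' | ε; D' -> D else D' | B S D' | ε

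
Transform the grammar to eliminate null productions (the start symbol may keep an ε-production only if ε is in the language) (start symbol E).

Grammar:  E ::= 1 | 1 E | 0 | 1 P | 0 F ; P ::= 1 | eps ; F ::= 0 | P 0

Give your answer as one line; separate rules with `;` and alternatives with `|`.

Nullable set = {P}.
ε ∉ L(G), so no ε-production is kept.

E ::= 1 | 1 E | 0 | 1 P | 0 F; P ::= 1; F ::= 0 | P 0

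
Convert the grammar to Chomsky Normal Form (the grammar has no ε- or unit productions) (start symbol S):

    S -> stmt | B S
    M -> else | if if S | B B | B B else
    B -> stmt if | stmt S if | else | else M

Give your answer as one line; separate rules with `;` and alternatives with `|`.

Introduce a nonterminal for each terminal appearing in a rule of length ≥ 2: X1 → if, X2 → else, X3 → stmt.
Binarize each right-hand side of length ≥ 3 by chaining fresh nonterminals (Y1, Y2, …): affected rules were M → X1 X1 S; M → B B X2; B → X3 S X1.

S -> stmt | B S; M -> else | X1 Y1 | B B | B Y2; B -> X3 X1 | X3 Y3 | else | X2 M; X1 -> if; X2 -> else; X3 -> stmt; Y1 -> X1 S; Y2 -> B X2; Y3 -> S X1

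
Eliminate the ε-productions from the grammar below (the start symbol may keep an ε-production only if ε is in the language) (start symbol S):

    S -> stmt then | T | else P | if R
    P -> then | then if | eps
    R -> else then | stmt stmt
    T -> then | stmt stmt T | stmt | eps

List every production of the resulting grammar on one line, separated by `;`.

Nullable nonterminals: {P, S, T}.
ε ∈ L(G) since S is nullable, so keep S → ε.
For each production, add variants omitting each subset of nullable occurrences: S → else P gives else P | else. T → stmt stmt T gives stmt stmt T | stmt stmt.

S -> stmt then | T | else P | else | if R | eps; P -> then | then if; R -> else then | stmt stmt; T -> then | stmt stmt T | stmt stmt | stmt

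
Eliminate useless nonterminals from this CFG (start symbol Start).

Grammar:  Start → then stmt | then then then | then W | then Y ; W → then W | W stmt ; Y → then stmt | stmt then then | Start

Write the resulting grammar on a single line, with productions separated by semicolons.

Start → then stmt | then then then | then Y; Y → then stmt | stmt then then | Start

Generating nonterminals: {Start, Y}.
Reachable from Start after that: {Start, Y}.
Removed useless symbols: {W} and every production mentioning them.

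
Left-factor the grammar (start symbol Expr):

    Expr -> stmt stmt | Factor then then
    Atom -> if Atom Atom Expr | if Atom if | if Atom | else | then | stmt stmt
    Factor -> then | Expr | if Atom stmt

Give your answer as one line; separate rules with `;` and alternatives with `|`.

Atom has alternatives sharing prefix 'if Atom': factor to Atom → if Atom Atom1 with Atom1 → Atom Expr | if | ε.

Expr -> stmt stmt | Factor then then; Atom -> else | then | stmt stmt | if Atom Atom1; Factor -> then | Expr | if Atom stmt; Atom1 -> Atom Expr | if | ε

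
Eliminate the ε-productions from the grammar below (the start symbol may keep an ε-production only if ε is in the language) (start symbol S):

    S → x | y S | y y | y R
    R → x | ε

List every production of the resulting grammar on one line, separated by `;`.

Nullable set = {R}.
ε ∉ L(G), so no ε-production is kept.
Add the nullable-subset variants: S → y R gives y R | y.

S → x | y S | y y | y R | y; R → x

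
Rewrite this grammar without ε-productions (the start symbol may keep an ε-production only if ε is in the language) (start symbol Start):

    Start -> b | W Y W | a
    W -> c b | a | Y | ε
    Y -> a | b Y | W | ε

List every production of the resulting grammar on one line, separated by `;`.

Start -> b | W Y W | W Y | W W | W | Y W | Y | a | ε; W -> c b | a | Y; Y -> a | b Y | b | W

Nullable nonterminals: {Start, W, Y}.
ε ∈ L(G) since Start is nullable, so keep Start → ε.
Expand every rule over subsets of its nullable positions: Start → W Y W gives W Y W | W Y | W W | W | Y W | Y. Y → b Y gives b Y | b.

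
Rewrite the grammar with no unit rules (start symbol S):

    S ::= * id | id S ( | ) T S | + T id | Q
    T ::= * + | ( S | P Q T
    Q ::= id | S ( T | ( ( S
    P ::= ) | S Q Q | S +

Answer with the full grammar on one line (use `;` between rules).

S ::= * id | id S ( | ) T S | + T id | id | S ( T | ( ( S; T ::= * + | ( S | P Q T; Q ::= id | S ( T | ( ( S; P ::= ) | S Q Q | S +

Unit pairs: S ⇒* {Q}.
For every A with A ⇒* B via unit rules, add B's non-unit alternatives to A; then delete every rule of the form X → Y.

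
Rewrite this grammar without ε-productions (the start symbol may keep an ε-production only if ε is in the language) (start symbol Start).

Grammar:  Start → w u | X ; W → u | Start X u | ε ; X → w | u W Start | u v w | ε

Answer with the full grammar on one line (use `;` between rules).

The nullable symbols are {Start, W, X}.
ε ∈ L(G) since Start is nullable, so keep Start → ε.
Add the nullable-subset variants: W → Start X u gives Start X u | Start u | X u. X → u W Start gives u W Start | u W | u Start | u.

Start → w u | X | ε; W → u | Start X u | Start u | X u; X → w | u W Start | u W | u Start | u | u v w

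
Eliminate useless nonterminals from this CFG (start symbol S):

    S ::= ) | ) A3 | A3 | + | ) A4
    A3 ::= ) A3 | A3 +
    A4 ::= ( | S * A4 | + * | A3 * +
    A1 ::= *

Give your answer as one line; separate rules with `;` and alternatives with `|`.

Generating nonterminals: {A1, A4, S}.
Reachable from S after that: {A4, S}.
Removed useless symbols: {A1, A3} and every production mentioning them.

S ::= ) | + | ) A4; A4 ::= ( | S * A4 | + *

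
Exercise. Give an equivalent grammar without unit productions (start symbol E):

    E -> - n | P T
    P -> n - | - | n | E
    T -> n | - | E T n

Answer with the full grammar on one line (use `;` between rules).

Unit pairs: P ⇒* {E}.
For each unit pair (A, B), copy every non-unit production of B to A, then drop all unit productions.

E -> - n | P T; P -> - n | P T | n - | - | n; T -> n | - | E T n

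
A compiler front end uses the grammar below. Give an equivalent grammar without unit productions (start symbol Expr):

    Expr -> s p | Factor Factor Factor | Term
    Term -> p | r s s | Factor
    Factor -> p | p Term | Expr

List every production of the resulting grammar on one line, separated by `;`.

Expr -> p | r s s | p Term | s p | Factor Factor Factor; Term -> p | r s s | p Term | s p | Factor Factor Factor; Factor -> p | r s s | p Term | s p | Factor Factor Factor

Unit pairs: Expr ⇒* {Factor, Term}; Factor ⇒* {Expr, Term}; Term ⇒* {Expr, Factor}.
For each unit pair (A, B), copy every non-unit production of B to A, then drop all unit productions.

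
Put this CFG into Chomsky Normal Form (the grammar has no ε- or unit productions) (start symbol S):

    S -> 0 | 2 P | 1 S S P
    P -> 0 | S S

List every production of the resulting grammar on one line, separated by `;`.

S -> 0 | X1 P | X2 Y1; P -> 0 | S S; X1 -> 2; X2 -> 1; Y1 -> S Y2; Y2 -> S P

Introduce a nonterminal for each terminal appearing in a rule of length ≥ 2: X1 → 2, X2 → 1.
Binarize each right-hand side of length ≥ 3 by chaining fresh nonterminals (Y1, Y2, …): affected rules were S → X2 S S P.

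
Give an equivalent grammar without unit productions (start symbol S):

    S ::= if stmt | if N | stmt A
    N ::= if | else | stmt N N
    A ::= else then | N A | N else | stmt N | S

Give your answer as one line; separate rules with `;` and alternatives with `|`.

Unit pairs: A ⇒* {S}.
For every A with A ⇒* B via unit rules, add B's non-unit alternatives to A; then delete every rule of the form X → Y.

S ::= if stmt | if N | stmt A; N ::= if | else | stmt N N; A ::= if stmt | if N | stmt A | else then | N A | N else | stmt N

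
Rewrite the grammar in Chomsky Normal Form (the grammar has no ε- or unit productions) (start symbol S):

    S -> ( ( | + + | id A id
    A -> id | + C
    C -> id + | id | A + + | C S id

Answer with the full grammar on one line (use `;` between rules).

Introduce a nonterminal for each terminal appearing in a rule of length ≥ 2: X1 → (, X2 → +, X3 → id.
Binarize each right-hand side of length ≥ 3 by chaining fresh nonterminals (Y1, Y2, …): affected rules were S → X3 A X3; C → A X2 X2; C → C S X3.

S -> X1 X1 | X2 X2 | X3 Y1; A -> id | X2 C; C -> X3 X2 | id | A Y2 | C Y3; X1 -> (; X2 -> +; X3 -> id; Y1 -> A X3; Y2 -> X2 X2; Y3 -> S X3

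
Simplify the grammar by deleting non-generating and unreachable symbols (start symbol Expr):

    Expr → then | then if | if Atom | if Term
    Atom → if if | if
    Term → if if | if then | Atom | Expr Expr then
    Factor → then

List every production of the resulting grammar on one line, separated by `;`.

Generating nonterminals: {Atom, Expr, Factor, Term}.
Reachable from Expr after that: {Atom, Expr, Term}.
Removed useless symbols: {Factor} and every production mentioning them.

Expr → then | then if | if Atom | if Term; Atom → if if | if; Term → if if | if then | Atom | Expr Expr then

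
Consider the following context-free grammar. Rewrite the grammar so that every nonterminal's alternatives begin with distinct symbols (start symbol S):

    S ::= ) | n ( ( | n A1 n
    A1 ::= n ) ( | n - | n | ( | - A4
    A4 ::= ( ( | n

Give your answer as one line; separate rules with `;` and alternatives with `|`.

S has alternatives sharing prefix 'n': factor to S → n S' with S' → ( ( | A1 n.
A1 has alternatives sharing prefix 'n': factor to A1 → n A1' with A1' → ) ( | - | ε.

S ::= ) | n S'; A1 ::= ( | - A4 | n A1'; A4 ::= ( ( | n; S' ::= ( ( | A1 n; A1' ::= ) ( | - | ε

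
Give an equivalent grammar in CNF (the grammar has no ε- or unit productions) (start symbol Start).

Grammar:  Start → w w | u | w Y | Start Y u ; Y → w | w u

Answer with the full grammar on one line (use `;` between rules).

Introduce a nonterminal for each terminal appearing in a rule of length ≥ 2: X1 → w, X2 → u.
Binarize each right-hand side of length ≥ 3 by chaining fresh nonterminals (Y1, Y2, …): affected rules were Start → Start Y X2.

Start → X1 X1 | u | X1 Y | Start Y1; Y → w | X1 X2; X1 → w; X2 → u; Y1 → Y X2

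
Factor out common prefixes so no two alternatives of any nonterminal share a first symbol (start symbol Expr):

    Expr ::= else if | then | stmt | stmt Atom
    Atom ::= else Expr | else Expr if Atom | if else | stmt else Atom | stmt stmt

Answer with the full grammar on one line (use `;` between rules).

Expr has alternatives sharing prefix 'stmt': factor to Expr → stmt Expr1 with Expr1 → ε | Atom.
Atom has alternatives sharing prefix 'else Expr': factor to Atom → else Expr Atom1 with Atom1 → ε | if Atom.
Atom has alternatives sharing prefix 'stmt': factor to Atom → stmt Atom2 with Atom2 → else Atom | stmt.

Expr ::= else if | then | stmt Expr1; Atom ::= if else | else Expr Atom1 | stmt Atom2; Expr1 ::= epsilon | Atom; Atom1 ::= epsilon | if Atom; Atom2 ::= else Atom | stmt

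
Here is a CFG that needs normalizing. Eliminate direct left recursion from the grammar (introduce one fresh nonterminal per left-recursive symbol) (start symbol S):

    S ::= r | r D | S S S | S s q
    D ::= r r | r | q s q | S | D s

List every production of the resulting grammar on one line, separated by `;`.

S ::= r S' | r D S'; D ::= r r D' | r D' | q s q D' | S D'; S' ::= S S S' | s q S' | ε; D' ::= s D' | ε

S, D are directly left-recursive.
For S: α = {S S, s q}, β = {r, r D}. Rewrite as S → β S' and S' → α S' | ε.
For D: α = {s}, β = {r r, r, q s q, S}. Rewrite as D → β D' and D' → α D' | ε.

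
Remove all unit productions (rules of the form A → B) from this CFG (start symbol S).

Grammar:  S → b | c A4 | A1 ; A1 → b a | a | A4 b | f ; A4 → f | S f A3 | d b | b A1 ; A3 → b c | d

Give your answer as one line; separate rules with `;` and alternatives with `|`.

S → b a | a | A4 b | f | b | c A4; A1 → b a | a | A4 b | f; A4 → f | S f A3 | d b | b A1; A3 → b c | d

Unit pairs: S ⇒* {A1}.
For each unit pair (A, B), copy every non-unit production of B to A, then drop all unit productions.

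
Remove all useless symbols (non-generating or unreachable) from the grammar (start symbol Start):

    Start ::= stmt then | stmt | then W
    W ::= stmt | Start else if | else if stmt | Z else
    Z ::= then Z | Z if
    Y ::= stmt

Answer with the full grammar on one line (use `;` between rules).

Generating nonterminals: {Start, W, Y}.
Reachable from Start after that: {Start, W}.
Removed useless symbols: {Y, Z} and every production mentioning them.

Start ::= stmt then | stmt | then W; W ::= stmt | Start else if | else if stmt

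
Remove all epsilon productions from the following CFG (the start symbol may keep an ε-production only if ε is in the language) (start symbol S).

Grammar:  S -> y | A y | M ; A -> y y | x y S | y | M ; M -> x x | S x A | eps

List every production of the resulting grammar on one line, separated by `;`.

Nullable nonterminals: {A, M, S}.
ε ∈ L(G) since S is nullable, so keep S → ε.
Expand every rule over subsets of its nullable positions: A → x y S gives x y S | x y. M → S x A gives S x A | S x | x A | x.

S -> y | A y | M | eps; A -> y y | x y S | x y | y | M; M -> x x | S x A | S x | x A | x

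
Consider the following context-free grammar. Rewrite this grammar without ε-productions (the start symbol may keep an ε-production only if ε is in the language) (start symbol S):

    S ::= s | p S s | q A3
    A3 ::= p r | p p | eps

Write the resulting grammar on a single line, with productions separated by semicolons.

S ::= s | p S s | q A3 | q; A3 ::= p r | p p

Nullable set = {A3}.
ε ∉ L(G), so no ε-production is kept.
Add the nullable-subset variants: S → q A3 gives q A3 | q.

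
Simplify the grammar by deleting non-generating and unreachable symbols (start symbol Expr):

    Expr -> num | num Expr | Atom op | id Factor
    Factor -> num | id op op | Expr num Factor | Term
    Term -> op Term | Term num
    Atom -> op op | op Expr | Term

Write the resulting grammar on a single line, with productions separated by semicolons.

Expr -> num | num Expr | Atom op | id Factor; Factor -> num | id op op | Expr num Factor; Atom -> op op | op Expr

Generating nonterminals: {Atom, Expr, Factor}.
Reachable from Expr after that: {Atom, Expr, Factor}.
Removed useless symbols: {Term} and every production mentioning them.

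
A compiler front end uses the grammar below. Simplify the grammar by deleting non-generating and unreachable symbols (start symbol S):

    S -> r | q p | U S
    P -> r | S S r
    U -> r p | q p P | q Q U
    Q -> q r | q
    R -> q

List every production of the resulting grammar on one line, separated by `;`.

S -> r | q p | U S; P -> r | S S r; U -> r p | q p P | q Q U; Q -> q r | q

Generating nonterminals: {P, Q, R, S, U}.
Reachable from S after that: {P, Q, S, U}.
Removed useless symbols: {R} and every production mentioning them.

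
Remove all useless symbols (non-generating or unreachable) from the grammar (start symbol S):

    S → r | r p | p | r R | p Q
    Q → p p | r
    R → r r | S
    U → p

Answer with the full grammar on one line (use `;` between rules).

Generating nonterminals: {Q, R, S, U}.
Reachable from S after that: {Q, R, S}.
Removed useless symbols: {U} and every production mentioning them.

S → r | r p | p | r R | p Q; Q → p p | r; R → r r | S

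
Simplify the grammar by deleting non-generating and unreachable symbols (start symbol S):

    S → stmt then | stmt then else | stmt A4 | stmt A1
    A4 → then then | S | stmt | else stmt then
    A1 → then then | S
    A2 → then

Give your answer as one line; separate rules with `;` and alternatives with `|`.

Generating nonterminals: {A1, A2, A4, S}.
Reachable from S after that: {A1, A4, S}.
Removed useless symbols: {A2} and every production mentioning them.

S → stmt then | stmt then else | stmt A4 | stmt A1; A4 → then then | S | stmt | else stmt then; A1 → then then | S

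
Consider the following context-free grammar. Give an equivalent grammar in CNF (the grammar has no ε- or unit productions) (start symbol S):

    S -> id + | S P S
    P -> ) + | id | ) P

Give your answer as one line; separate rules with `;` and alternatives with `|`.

S -> X1 X2 | S Y1; P -> X3 X2 | id | X3 P; X1 -> id; X2 -> +; X3 -> ); Y1 -> P S

Introduce a nonterminal for each terminal appearing in a rule of length ≥ 2: X1 → id, X2 → +, X3 → ).
Binarize each right-hand side of length ≥ 3 by chaining fresh nonterminals (Y1, Y2, …): affected rules were S → S P S.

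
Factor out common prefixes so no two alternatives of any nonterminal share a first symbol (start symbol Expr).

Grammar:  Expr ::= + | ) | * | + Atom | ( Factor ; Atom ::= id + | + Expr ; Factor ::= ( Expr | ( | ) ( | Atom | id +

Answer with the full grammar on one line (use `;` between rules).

Expr ::= ) | * | ( Factor | + Expr1; Atom ::= id + | + Expr; Factor ::= ) ( | Atom | id + | ( Factor1; Expr1 ::= ε | Atom; Factor1 ::= Expr | ε

Expr has alternatives sharing prefix '+': factor to Expr → + Expr1 with Expr1 → ε | Atom.
Factor has alternatives sharing prefix '(': factor to Factor → ( Factor1 with Factor1 → Expr | ε.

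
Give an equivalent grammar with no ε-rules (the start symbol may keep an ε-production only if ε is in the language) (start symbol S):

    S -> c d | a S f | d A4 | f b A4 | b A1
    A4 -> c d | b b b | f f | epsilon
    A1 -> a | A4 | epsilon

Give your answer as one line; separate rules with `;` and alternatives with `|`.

Nullable nonterminals: {A1, A4}.
ε ∉ L(G), so no ε-production is kept.
Expand every rule over subsets of its nullable positions: S → d A4 gives d A4 | d. S → f b A4 gives f b A4 | f b. S → b A1 gives b A1 | b.

S -> c d | a S f | d A4 | d | f b A4 | f b | b A1 | b; A4 -> c d | b b b | f f; A1 -> a | A4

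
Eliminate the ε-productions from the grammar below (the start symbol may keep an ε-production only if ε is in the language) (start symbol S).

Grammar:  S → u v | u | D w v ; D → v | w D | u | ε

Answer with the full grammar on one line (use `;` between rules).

Nullable nonterminals: {D}.
ε ∉ L(G), so no ε-production is kept.
Expand every rule over subsets of its nullable positions: S → D w v gives D w v | w v. D → w D gives w D | w.

S → u v | u | D w v | w v; D → v | w D | w | u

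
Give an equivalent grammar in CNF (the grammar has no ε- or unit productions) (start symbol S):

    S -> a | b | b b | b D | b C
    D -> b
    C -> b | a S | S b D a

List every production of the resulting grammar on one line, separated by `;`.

S -> a | b | X1 X1 | X1 D | X1 C; D -> b; C -> b | X2 S | S Y1; X1 -> b; X2 -> a; Y1 -> X1 Y2; Y2 -> D X2

Introduce a nonterminal for each terminal appearing in a rule of length ≥ 2: X1 → b, X2 → a.
Binarize each right-hand side of length ≥ 3 by chaining fresh nonterminals (Y1, Y2, …): affected rules were C → S X1 D X2.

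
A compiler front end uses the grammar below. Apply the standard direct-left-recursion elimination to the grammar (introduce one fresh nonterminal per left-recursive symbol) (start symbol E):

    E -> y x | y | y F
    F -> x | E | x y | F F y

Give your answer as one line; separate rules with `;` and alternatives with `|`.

E -> y x | y | y F; F -> x F' | E F' | x y F'; F' -> F y F' | ε

Left recursion appears on F.
For F: α = {F y}, β = {x, E, x y}. Rewrite as F → β F' and F' → α F' | ε.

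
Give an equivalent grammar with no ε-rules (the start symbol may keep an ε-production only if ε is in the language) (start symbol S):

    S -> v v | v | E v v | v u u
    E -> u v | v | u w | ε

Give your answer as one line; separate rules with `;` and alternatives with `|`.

Nullable nonterminals: {E}.
ε ∉ L(G), so no ε-production is kept.

S -> v v | v | E v v | v u u; E -> u v | v | u w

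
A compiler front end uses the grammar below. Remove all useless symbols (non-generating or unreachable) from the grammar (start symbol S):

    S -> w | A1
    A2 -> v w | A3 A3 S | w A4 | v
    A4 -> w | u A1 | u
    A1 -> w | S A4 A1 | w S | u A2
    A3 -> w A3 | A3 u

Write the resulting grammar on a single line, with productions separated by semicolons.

S -> w | A1; A2 -> v w | w A4 | v; A4 -> w | u A1 | u; A1 -> w | S A4 A1 | w S | u A2

Generating nonterminals: {A1, A2, A4, S}.
Reachable from S after that: {A1, A2, A4, S}.
Removed useless symbols: {A3} and every production mentioning them.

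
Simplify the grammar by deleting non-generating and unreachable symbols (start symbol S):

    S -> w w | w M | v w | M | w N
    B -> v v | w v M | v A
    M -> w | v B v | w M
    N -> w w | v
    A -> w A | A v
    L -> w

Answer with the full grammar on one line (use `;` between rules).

S -> w w | w M | v w | M | w N; B -> v v | w v M; M -> w | v B v | w M; N -> w w | v

Generating nonterminals: {B, L, M, N, S}.
Reachable from S after that: {B, M, N, S}.
Removed useless symbols: {A, L} and every production mentioning them.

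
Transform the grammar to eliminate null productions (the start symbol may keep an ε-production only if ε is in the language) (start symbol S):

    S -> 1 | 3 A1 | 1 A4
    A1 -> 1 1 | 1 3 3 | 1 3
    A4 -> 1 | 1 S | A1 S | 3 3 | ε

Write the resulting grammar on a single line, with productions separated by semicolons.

The nullable symbols are {A4}.
ε ∉ L(G), so no ε-production is kept.

S -> 1 | 3 A1 | 1 A4; A1 -> 1 1 | 1 3 3 | 1 3; A4 -> 1 | 1 S | A1 S | 3 3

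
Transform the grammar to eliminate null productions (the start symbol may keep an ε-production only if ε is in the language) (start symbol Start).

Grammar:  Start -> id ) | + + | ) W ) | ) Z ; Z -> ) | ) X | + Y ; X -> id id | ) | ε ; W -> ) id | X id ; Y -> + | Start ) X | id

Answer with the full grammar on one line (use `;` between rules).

Start -> id ) | + + | ) W ) | ) Z; Z -> ) | ) X | + Y; X -> id id | ); W -> ) id | X id | id; Y -> + | Start ) X | Start ) | id

The nullable symbols are {X}.
ε ∉ L(G), so no ε-production is kept.
Expand every rule over subsets of its nullable positions: W → X id gives X id | id. Y → Start ) X gives Start ) X | Start ).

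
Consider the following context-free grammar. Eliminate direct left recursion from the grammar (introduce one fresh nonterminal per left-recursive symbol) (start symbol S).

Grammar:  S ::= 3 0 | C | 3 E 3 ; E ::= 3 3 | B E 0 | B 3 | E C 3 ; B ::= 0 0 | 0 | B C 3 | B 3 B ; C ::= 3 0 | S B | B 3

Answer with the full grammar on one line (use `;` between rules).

Directly left-recursive nonterminals: E, B.
For E: α = {C 3}, β = {3 3, B E 0, B 3}. Rewrite as E → β E' and E' → α E' | ε.
For B: α = {C 3, 3 B}, β = {0 0, 0}. Rewrite as B → β B' and B' → α B' | ε.

S ::= 3 0 | C | 3 E 3; E ::= 3 3 E' | B E 0 E' | B 3 E'; B ::= 0 0 B' | 0 B'; C ::= 3 0 | S B | B 3; E' ::= C 3 E' | eps; B' ::= C 3 B' | 3 B B' | eps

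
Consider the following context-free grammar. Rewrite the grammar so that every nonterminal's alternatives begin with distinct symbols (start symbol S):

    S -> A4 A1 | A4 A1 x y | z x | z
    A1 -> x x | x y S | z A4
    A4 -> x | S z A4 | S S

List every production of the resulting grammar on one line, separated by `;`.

S -> A4 A1 S' | z S''; A1 -> z A4 | x A1'; A4 -> x | S A4'; S' -> ε | x y; S'' -> x | ε; A1' -> x | y S; A4' -> z A4 | S

S has alternatives sharing prefix 'A4 A1': factor to S → A4 A1 S' with S' → ε | x y.
S has alternatives sharing prefix 'z': factor to S → z S'' with S'' → x | ε.
A1 has alternatives sharing prefix 'x': factor to A1 → x A1' with A1' → x | y S.
A4 has alternatives sharing prefix 'S': factor to A4 → S A4' with A4' → z A4 | S.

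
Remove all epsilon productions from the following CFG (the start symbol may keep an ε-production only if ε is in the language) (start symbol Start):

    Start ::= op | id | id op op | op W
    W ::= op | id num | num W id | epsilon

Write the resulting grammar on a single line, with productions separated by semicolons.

Nullable nonterminals: {W}.
ε ∉ L(G), so no ε-production is kept.
For each production, add variants omitting each subset of nullable occurrences: W → num W id gives num W id | num id.

Start ::= op | id | id op op | op W; W ::= op | id num | num W id | num id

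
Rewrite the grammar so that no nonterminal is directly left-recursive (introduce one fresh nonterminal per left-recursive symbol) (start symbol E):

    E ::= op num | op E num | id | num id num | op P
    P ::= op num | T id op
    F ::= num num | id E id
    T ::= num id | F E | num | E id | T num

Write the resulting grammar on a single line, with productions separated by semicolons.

Directly left-recursive nonterminal: T.
For T: α = {num}, β = {num id, F E, num, E id}. Rewrite as T → β T' and T' → α T' | ε.

E ::= op num | op E num | id | num id num | op P; P ::= op num | T id op; F ::= num num | id E id; T ::= num id T' | F E T' | num T' | E id T'; T' ::= num T' | ε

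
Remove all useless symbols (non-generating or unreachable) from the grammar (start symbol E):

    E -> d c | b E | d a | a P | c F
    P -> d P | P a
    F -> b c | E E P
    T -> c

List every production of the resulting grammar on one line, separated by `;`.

E -> d c | b E | d a | c F; F -> b c

Generating nonterminals: {E, F, T}.
Reachable from E after that: {E, F}.
Removed useless symbols: {P, T} and every production mentioning them.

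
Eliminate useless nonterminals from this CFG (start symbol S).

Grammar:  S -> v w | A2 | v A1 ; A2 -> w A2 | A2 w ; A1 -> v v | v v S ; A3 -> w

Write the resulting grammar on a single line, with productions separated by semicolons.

S -> v w | v A1; A1 -> v v | v v S

Generating nonterminals: {A1, A3, S}.
Reachable from S after that: {A1, S}.
Removed useless symbols: {A2, A3} and every production mentioning them.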